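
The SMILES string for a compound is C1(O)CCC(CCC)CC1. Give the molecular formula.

C9H18O

Atom tally by fragment:
  cyclohexane ring core → C:6 H:12
  (− 2 ring H displaced by substituents)
  + OH → O:1 H:1
  + CH2CH2CH3 → C:3 H:7
Element totals:
  C: 9
  H: 18
  O: 1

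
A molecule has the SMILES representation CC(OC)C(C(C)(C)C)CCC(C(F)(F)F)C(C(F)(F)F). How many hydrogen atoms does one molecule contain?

24

Atom tally by fragment:
  CH3 → C:1 H:3
  CH(OCH3) → C:2 H:4 O:1
  CH(C(CH3)3) → C:5 H:10
  CH2 → C:1 H:2
  CH2 → C:1 H:2
  CH(CF3) → C:2 H:1 F:3
  CH2CF3 → C:2 H:2 F:3
Element totals:
  C: 14
  H: 24
  F: 6
  O: 1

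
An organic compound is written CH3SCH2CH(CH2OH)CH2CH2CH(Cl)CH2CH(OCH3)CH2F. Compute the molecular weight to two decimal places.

272.80 g/mol

Atom tally by fragment:
  CH3SCH2 → C:2 H:5 S:1
  CH(CH2OH) → C:2 H:4 O:1
  CH2 → C:1 H:2
  CH2 → C:1 H:2
  CH(Cl) → C:1 H:1 Cl:1
  CH2 → C:1 H:2
  CH(OCH3) → C:2 H:4 O:1
  CH2F → C:1 H:2 F:1
Element totals:
  C: 11
  H: 22
  Cl: 1
  F: 1
  O: 2
  S: 1
Molecular formula: C11H22ClFO2S.
  M = 11(12.011) + 22(1.008) + 35.45 + 18.998 + 2(15.999) + 32.06
    = 132.121 + 22.176 + 35.450 + 18.998 + 31.998 + 32.060 = 272.803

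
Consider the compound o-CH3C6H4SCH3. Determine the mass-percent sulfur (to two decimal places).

23.19%

Atom tally by fragment:
  benzene ring core → C:6 H:6
  (− 2 ring H displaced by substituents)
  + CH3 → C:1 H:3
  + SCH3 → C:1 H:3 S:1
Element totals:
  C: 8
  H: 10
  S: 1
Molecular formula: C8H10S.
Molar mass = 138.228 g/mol.
Mass from S: 1 × 32.06 = 32.060 g/mol.
%S = 32.060 / 138.228 × 100 = 23.19%.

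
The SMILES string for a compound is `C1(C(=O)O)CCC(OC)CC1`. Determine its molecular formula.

Atom tally by fragment:
  cyclohexane ring core → C:6 H:12
  (− 2 ring H displaced by substituents)
  + COOH → C:1 H:1 O:2
  + OCH3 → C:1 H:3 O:1
Element totals:
  C: 8
  H: 14
  O: 3

C8H14O3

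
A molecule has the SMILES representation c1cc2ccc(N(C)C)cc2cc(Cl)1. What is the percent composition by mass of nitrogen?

Atom tally by fragment:
  naphthalene ring system core → C:10 H:8
  (− 2 ring H displaced by substituents)
  + N(CH3)2 → N:1 C:2 H:6
  + Cl → Cl:1
Element totals:
  C: 12
  H: 12
  Cl: 1
  N: 1
Molecular formula: C12H12ClN.
Molar mass = 205.685 g/mol.
Mass from N: 1 × 14.007 = 14.007 g/mol.
%N = 14.007 / 205.685 × 100 = 6.81%.

6.81%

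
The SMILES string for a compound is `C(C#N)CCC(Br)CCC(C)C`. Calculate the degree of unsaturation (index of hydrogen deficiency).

2

Atom tally by fragment:
  NCCH2 → C:2 H:2 N:1
  CH2 → C:1 H:2
  CH2 → C:1 H:2
  CH(Br) → C:1 H:1 Br:1
  CH2 → C:1 H:2
  CH2 → C:1 H:2
  CH(CH3) → C:2 H:4
  CH3 → C:1 H:3
Element totals:
  C: 10
  H: 18
  Br: 1
  N: 1
Molecular formula: C10H18BrN.
DoU = (2C + 2 + N − H − X) / 2 = (2·10 + 2 + 1 − 18 − 1) / 2 = 2.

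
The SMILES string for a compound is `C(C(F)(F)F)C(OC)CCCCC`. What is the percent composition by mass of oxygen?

8.07%

Atom tally by fragment:
  F3CCH2 → C:2 H:2 F:3
  CH(OCH3) → C:2 H:4 O:1
  CH2 → C:1 H:2
  CH2 → C:1 H:2
  CH2 → C:1 H:2
  CH2 → C:1 H:2
  CH3 → C:1 H:3
Element totals:
  C: 9
  H: 17
  F: 3
  O: 1
Molecular formula: C9H17F3O.
Molar mass = 198.228 g/mol.
Mass from O: 1 × 15.999 = 15.999 g/mol.
%O = 15.999 / 198.228 × 100 = 8.07%.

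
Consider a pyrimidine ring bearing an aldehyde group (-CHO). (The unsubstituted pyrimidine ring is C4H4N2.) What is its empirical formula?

C5H4N2O

Atom tally by fragment:
  pyrimidine ring core → C:4 H:4 N:2
  (− 1 ring H displaced by substituents)
  + CHO → C:1 H:1 O:1
Element totals:
  C: 5
  H: 4
  N: 2
  O: 1
Molecular formula: C5H4N2O.
gcd of subscripts (5, 4, 2, 1) = 1, so the empirical formula equals the molecular formula.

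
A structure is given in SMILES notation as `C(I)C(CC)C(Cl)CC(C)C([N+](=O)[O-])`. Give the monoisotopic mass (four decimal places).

332.9993

Atom tally by fragment:
  ICH2 → C:1 H:2 I:1
  CH(C2H5) → C:3 H:6
  CH(Cl) → C:1 H:1 Cl:1
  CH2 → C:1 H:2
  CH(CH3) → C:2 H:4
  CH2NO2 → C:1 H:2 N:1 O:2
Element totals:
  C: 9
  H: 17
  Cl: 1
  I: 1
  N: 1
  O: 2
Molecular formula: C9H17ClINO2.
  M = 9(12.0) + 17(1.007825) + 34.968853 + 126.904472 + 14.003074 + 2(15.994915)
    = 108.000000 + 17.133025 + 34.968853 + 126.904472 + 14.003074 + 31.989830 = 332.999254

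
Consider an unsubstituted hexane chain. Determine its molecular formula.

C6H14

Atom tally by fragment:
  CH3 → C:1 H:3
  CH2 → C:1 H:2
  CH2 → C:1 H:2
  CH2 → C:1 H:2
  CH2 → C:1 H:2
  CH3 → C:1 H:3
Element totals:
  C: 6
  H: 14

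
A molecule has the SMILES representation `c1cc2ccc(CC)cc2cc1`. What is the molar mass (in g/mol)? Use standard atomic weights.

156.23 g/mol

Atom tally by fragment:
  naphthalene ring system core → C:10 H:8
  (− 1 ring H displaced by substituents)
  + C2H5 → C:2 H:5
Element totals:
  C: 12
  H: 12
Molecular formula: C12H12.
  M = 12(12.011) + 12(1.008)
    = 144.132 + 12.096 = 156.228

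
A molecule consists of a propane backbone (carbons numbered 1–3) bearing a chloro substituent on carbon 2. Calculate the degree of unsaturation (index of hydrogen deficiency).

0

Atom tally by fragment:
  CH3 → C:1 H:3
  CH(Cl) → C:1 H:1 Cl:1
  CH3 → C:1 H:3
Element totals:
  C: 3
  H: 7
  Cl: 1
Molecular formula: C3H7Cl.
DoU = (2C + 2 + N − H − X) / 2 = (2·3 + 2 + 0 − 7 − 1) / 2 = 0.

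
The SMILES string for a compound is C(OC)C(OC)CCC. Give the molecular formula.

Atom tally by fragment:
  CH3OCH2 → C:2 H:5 O:1
  CH(OCH3) → C:2 H:4 O:1
  CH2 → C:1 H:2
  CH2 → C:1 H:2
  CH3 → C:1 H:3
Element totals:
  C: 7
  H: 16
  O: 2

C7H16O2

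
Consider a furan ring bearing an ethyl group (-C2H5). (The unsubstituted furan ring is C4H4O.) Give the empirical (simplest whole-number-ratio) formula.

Atom tally by fragment:
  furan ring core → C:4 H:4 O:1
  (− 1 ring H displaced by substituents)
  + C2H5 → C:2 H:5
Element totals:
  C: 6
  H: 8
  O: 1
Molecular formula: C6H8O.
gcd of subscripts (6, 8, 1) = 1, so the empirical formula equals the molecular formula.

C6H8O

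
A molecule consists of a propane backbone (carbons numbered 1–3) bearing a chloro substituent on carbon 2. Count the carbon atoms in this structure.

Atom tally by fragment:
  CH3 → C:1 H:3
  CH(Cl) → C:1 H:1 Cl:1
  CH3 → C:1 H:3
Element totals:
  C: 3
  H: 7
  Cl: 1

3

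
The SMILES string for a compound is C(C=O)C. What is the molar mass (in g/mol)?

Atom tally by fragment:
  OHCCH2 → C:2 H:3 O:1
  CH3 → C:1 H:3
Element totals:
  C: 3
  H: 6
  O: 1
Molecular formula: C3H6O.
  M = 3(12.011) + 6(1.008) + 15.999
    = 36.033 + 6.048 + 15.999 = 58.080

58.08 g/mol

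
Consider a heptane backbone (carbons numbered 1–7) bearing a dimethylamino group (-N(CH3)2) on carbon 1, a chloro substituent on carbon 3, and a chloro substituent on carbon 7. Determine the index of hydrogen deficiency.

Atom tally by fragment:
  (CH3)2NCH2 → C:3 H:8 N:1
  CH2 → C:1 H:2
  CH(Cl) → C:1 H:1 Cl:1
  CH2 → C:1 H:2
  CH2 → C:1 H:2
  CH2 → C:1 H:2
  CH2Cl → C:1 H:2 Cl:1
Element totals:
  C: 9
  H: 19
  Cl: 2
  N: 1
Molecular formula: C9H19Cl2N.
DoU = (2C + 2 + N − H − X) / 2 = (2·9 + 2 + 1 − 19 − 2) / 2 = 0.

0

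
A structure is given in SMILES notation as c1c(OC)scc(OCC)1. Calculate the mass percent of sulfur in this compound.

Atom tally by fragment:
  thiophene ring core → C:4 H:4 S:1
  (− 2 ring H displaced by substituents)
  + OCH3 → C:1 H:3 O:1
  + OC2H5 → C:2 H:5 O:1
Element totals:
  C: 7
  H: 10
  O: 2
  S: 1
Molecular formula: C7H10O2S.
Molar mass = 158.215 g/mol.
Mass from S: 1 × 32.06 = 32.060 g/mol.
%S = 32.060 / 158.215 × 100 = 20.26%.

20.26%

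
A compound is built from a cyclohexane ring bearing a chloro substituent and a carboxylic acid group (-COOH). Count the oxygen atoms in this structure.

2

Atom tally by fragment:
  cyclohexane ring core → C:6 H:12
  (− 2 ring H displaced by substituents)
  + Cl → Cl:1
  + COOH → C:1 H:1 O:2
Element totals:
  C: 7
  H: 11
  Cl: 1
  O: 2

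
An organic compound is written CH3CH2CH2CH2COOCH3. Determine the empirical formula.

Atom tally by fragment:
  CH3 → C:1 H:3
  CH2 → C:1 H:2
  CH2 → C:1 H:2
  CH2COOCH3 → C:3 H:5 O:2
Element totals:
  C: 6
  H: 12
  O: 2
Molecular formula: C6H12O2.
gcd of subscripts = 2; dividing each by 2:
  C: 6/2 = 3
  H: 12/2 = 6
  O: 2/2 = 1

C3H6O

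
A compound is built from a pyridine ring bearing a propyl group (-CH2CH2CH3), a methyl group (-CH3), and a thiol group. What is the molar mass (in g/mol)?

Atom tally by fragment:
  pyridine ring core → C:5 H:5 N:1
  (− 3 ring H displaced by substituents)
  + CH2CH2CH3 → C:3 H:7
  + CH3 → C:1 H:3
  + SH → S:1 H:1
Element totals:
  C: 9
  H: 13
  N: 1
  S: 1
Molecular formula: C9H13NS.
  M = 9(12.011) + 13(1.008) + 14.007 + 32.06
    = 108.099 + 13.104 + 14.007 + 32.060 = 167.270

167.27 g/mol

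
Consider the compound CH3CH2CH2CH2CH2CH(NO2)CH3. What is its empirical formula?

C7H15NO2

Atom tally by fragment:
  CH3 → C:1 H:3
  CH2 → C:1 H:2
  CH2 → C:1 H:2
  CH2 → C:1 H:2
  CH2 → C:1 H:2
  CH(NO2) → C:1 H:1 N:1 O:2
  CH3 → C:1 H:3
Element totals:
  C: 7
  H: 15
  N: 1
  O: 2
Molecular formula: C7H15NO2.
gcd of subscripts (7, 15, 1, 2) = 1, so the empirical formula equals the molecular formula.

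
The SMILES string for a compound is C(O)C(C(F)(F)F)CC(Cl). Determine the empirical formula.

C5H8ClF3O

Atom tally by fragment:
  HOCH2 → C:1 H:3 O:1
  CH(CF3) → C:2 H:1 F:3
  CH2 → C:1 H:2
  CH2Cl → C:1 H:2 Cl:1
Element totals:
  C: 5
  H: 8
  Cl: 1
  F: 3
  O: 1
Molecular formula: C5H8ClF3O.
gcd of subscripts (5, 1, 3, 8, 1) = 1, so the empirical formula equals the molecular formula.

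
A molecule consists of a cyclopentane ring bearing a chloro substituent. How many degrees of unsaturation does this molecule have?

1

Atom tally by fragment:
  cyclopentane ring core → C:5 H:10
  (− 1 ring H displaced by substituents)
  + Cl → Cl:1
Element totals:
  C: 5
  H: 9
  Cl: 1
Molecular formula: C5H9Cl.
DoU = (2C + 2 + N − H − X) / 2 = (2·5 + 2 + 0 − 9 − 1) / 2 = 1.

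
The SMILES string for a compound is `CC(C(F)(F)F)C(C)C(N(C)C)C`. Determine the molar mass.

197.24 g/mol

Atom tally by fragment:
  CH3 → C:1 H:3
  CH(CF3) → C:2 H:1 F:3
  CH(CH3) → C:2 H:4
  CH(N(CH3)2) → C:3 H:7 N:1
  CH3 → C:1 H:3
Element totals:
  C: 9
  H: 18
  F: 3
  N: 1
Molecular formula: C9H18F3N.
  M = 9(12.011) + 18(1.008) + 3(18.998) + 14.007
    = 108.099 + 18.144 + 56.994 + 14.007 = 197.244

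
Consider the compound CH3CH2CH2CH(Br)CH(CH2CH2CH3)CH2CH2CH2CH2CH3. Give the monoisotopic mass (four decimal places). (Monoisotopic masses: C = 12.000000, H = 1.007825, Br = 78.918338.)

Element totals:
  C: 13
  H: 27
  Br: 1
Molecular formula: C13H27Br.
  M = 13(12.0) + 27(1.007825) + 78.918338
    = 156.000000 + 27.211275 + 78.918338 = 262.129613

262.1296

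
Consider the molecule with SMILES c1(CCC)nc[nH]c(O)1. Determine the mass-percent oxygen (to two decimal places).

Atom tally by fragment:
  imidazole ring core → C:3 H:4 N:2
  (− 2 ring H displaced by substituents)
  + CH2CH2CH3 → C:3 H:7
  + OH → O:1 H:1
Element totals:
  C: 6
  H: 10
  N: 2
  O: 1
Molecular formula: C6H10N2O.
Molar mass = 126.159 g/mol.
Mass from O: 1 × 15.999 = 15.999 g/mol.
%O = 15.999 / 126.159 × 100 = 12.68%.

12.68%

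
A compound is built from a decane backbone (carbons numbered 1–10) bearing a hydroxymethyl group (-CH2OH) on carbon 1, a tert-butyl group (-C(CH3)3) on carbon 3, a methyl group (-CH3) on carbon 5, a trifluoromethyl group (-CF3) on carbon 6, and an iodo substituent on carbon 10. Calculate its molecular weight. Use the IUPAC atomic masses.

436.34 g/mol

Atom tally by fragment:
  HOCH2CH2 → C:2 H:5 O:1
  CH2 → C:1 H:2
  CH(C(CH3)3) → C:5 H:10
  CH2 → C:1 H:2
  CH(CH3) → C:2 H:4
  CH(CF3) → C:2 H:1 F:3
  CH2 → C:1 H:2
  CH2 → C:1 H:2
  CH2 → C:1 H:2
  CH2I → C:1 H:2 I:1
Element totals:
  C: 17
  H: 32
  F: 3
  I: 1
  O: 1
Molecular formula: C17H32F3IO.
  M = 17(12.011) + 32(1.008) + 3(18.998) + 126.904 + 15.999
    = 204.187 + 32.256 + 56.994 + 126.904 + 15.999 = 436.340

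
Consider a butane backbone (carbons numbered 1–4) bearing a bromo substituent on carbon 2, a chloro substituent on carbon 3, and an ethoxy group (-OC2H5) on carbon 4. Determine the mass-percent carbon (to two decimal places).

Atom tally by fragment:
  CH3 → C:1 H:3
  CH(Br) → C:1 H:1 Br:1
  CH(Cl) → C:1 H:1 Cl:1
  CH2OC2H5 → C:3 H:7 O:1
Element totals:
  C: 6
  H: 12
  Br: 1
  Cl: 1
  O: 1
Molecular formula: C6H12BrClO.
Molar mass = 215.515 g/mol.
Mass from C: 6 × 12.011 = 72.066 g/mol.
%C = 72.066 / 215.515 × 100 = 33.44%.

33.44%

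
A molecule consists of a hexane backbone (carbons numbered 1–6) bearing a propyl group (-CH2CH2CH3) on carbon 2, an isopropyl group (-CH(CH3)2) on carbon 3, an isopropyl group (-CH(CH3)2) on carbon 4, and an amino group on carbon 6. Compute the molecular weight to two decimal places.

Atom tally by fragment:
  CH3 → C:1 H:3
  CH(CH2CH2CH3) → C:4 H:8
  CH(CH(CH3)2) → C:4 H:8
  CH(CH(CH3)2) → C:4 H:8
  CH2 → C:1 H:2
  CH2NH2 → C:1 H:4 N:1
Element totals:
  C: 15
  H: 33
  N: 1
Molecular formula: C15H33N.
  M = 15(12.011) + 33(1.008) + 14.007
    = 180.165 + 33.264 + 14.007 = 227.436

227.44 g/mol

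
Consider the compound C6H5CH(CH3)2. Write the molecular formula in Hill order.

Element totals:
  C: 9
  H: 12

C9H12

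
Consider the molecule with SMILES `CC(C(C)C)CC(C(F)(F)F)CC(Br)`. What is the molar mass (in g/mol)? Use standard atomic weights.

Atom tally by fragment:
  CH3 → C:1 H:3
  CH(CH(CH3)2) → C:4 H:8
  CH2 → C:1 H:2
  CH(CF3) → C:2 H:1 F:3
  CH2 → C:1 H:2
  CH2Br → C:1 H:2 Br:1
Element totals:
  C: 10
  H: 18
  Br: 1
  F: 3
Molecular formula: C10H18BrF3.
  M = 10(12.011) + 18(1.008) + 79.904 + 3(18.998)
    = 120.110 + 18.144 + 79.904 + 56.994 = 275.152

275.15 g/mol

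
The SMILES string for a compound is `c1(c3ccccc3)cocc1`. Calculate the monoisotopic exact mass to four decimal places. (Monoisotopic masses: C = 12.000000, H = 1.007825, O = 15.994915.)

144.0575

Atom tally by fragment:
  furan ring core → C:4 H:4 O:1
  (− 1 ring H displaced by substituents)
  + C6H5 → C:6 H:5
Element totals:
  C: 10
  H: 8
  O: 1
Molecular formula: C10H8O.
  M = 10(12.0) + 8(1.007825) + 15.994915
    = 120.000000 + 8.062600 + 15.994915 = 144.057515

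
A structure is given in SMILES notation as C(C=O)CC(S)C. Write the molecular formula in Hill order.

Atom tally by fragment:
  OHCCH2 → C:2 H:3 O:1
  CH2 → C:1 H:2
  CH(SH) → C:1 H:2 S:1
  CH3 → C:1 H:3
Element totals:
  C: 5
  H: 10
  O: 1
  S: 1

C5H10OS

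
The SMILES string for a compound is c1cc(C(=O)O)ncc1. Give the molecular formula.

Atom tally by fragment:
  pyridine ring core → C:5 H:5 N:1
  (− 1 ring H displaced by substituents)
  + COOH → C:1 H:1 O:2
Element totals:
  C: 6
  H: 5
  N: 1
  O: 2

C6H5NO2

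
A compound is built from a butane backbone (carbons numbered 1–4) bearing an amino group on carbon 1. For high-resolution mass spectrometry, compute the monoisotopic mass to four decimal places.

73.0891

Atom tally by fragment:
  H2NCH2 → C:1 H:4 N:1
  CH2 → C:1 H:2
  CH2 → C:1 H:2
  CH3 → C:1 H:3
Element totals:
  C: 4
  H: 11
  N: 1
Molecular formula: C4H11N.
  M = 4(12.0) + 11(1.007825) + 14.003074
    = 48.000000 + 11.086075 + 14.003074 = 73.089149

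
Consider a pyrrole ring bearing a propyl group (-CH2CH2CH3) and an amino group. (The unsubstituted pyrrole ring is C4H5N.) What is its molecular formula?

C7H12N2

Atom tally by fragment:
  pyrrole ring core → C:4 H:5 N:1
  (− 2 ring H displaced by substituents)
  + CH2CH2CH3 → C:3 H:7
  + NH2 → N:1 H:2
Element totals:
  C: 7
  H: 12
  N: 2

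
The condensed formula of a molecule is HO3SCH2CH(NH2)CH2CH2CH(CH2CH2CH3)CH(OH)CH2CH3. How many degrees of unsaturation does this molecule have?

Atom tally by fragment:
  HO3SCH2 → C:1 H:3 S:1 O:3
  CH(NH2) → C:1 H:3 N:1
  CH2 → C:1 H:2
  CH2 → C:1 H:2
  CH(CH2CH2CH3) → C:4 H:8
  CH(OH) → C:1 H:2 O:1
  CH2 → C:1 H:2
  CH3 → C:1 H:3
Element totals:
  C: 11
  H: 25
  N: 1
  O: 4
  S: 1
Molecular formula: C11H25NO4S.
DoU = (2C + 2 + N − H − X) / 2 = (2·11 + 2 + 1 − 25 − 0) / 2 = 0.

0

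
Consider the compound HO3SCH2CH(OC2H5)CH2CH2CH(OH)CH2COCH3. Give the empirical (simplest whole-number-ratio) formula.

Atom tally by fragment:
  HO3SCH2 → C:1 H:3 S:1 O:3
  CH(OC2H5) → C:3 H:6 O:1
  CH2 → C:1 H:2
  CH2 → C:1 H:2
  CH(OH) → C:1 H:2 O:1
  CH2COCH3 → C:3 H:5 O:1
Element totals:
  C: 10
  H: 20
  O: 6
  S: 1
Molecular formula: C10H20O6S.
gcd of subscripts (10, 20, 6, 1) = 1, so the empirical formula equals the molecular formula.

C10H20O6S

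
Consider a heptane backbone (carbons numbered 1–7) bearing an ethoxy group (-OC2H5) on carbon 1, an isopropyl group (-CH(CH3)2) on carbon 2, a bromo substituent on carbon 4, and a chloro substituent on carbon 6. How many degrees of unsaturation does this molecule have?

Atom tally by fragment:
  C2H5OCH2 → C:3 H:7 O:1
  CH(CH(CH3)2) → C:4 H:8
  CH2 → C:1 H:2
  CH(Br) → C:1 H:1 Br:1
  CH2 → C:1 H:2
  CH(Cl) → C:1 H:1 Cl:1
  CH3 → C:1 H:3
Element totals:
  C: 12
  H: 24
  Br: 1
  Cl: 1
  O: 1
Molecular formula: C12H24BrClO.
DoU = (2C + 2 + N − H − X) / 2 = (2·12 + 2 + 0 − 24 − 2) / 2 = 0.

0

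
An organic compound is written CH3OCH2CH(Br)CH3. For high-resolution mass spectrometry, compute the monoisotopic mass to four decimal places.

151.9837

Element totals:
  C: 4
  H: 9
  Br: 1
  O: 1
Molecular formula: C4H9BrO.
  M = 4(12.0) + 9(1.007825) + 78.918338 + 15.994915
    = 48.000000 + 9.070425 + 78.918338 + 15.994915 = 151.983678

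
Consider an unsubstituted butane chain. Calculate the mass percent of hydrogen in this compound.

Atom tally by fragment:
  CH3 → C:1 H:3
  CH2 → C:1 H:2
  CH2 → C:1 H:2
  CH3 → C:1 H:3
Element totals:
  C: 4
  H: 10
Molecular formula: C4H10.
Molar mass = 58.124 g/mol.
Mass from H: 10 × 1.008 = 10.080 g/mol.
%H = 10.080 / 58.124 × 100 = 17.34%.

17.34%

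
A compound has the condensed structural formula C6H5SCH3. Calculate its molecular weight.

Atom tally by fragment:
  benzene ring core → C:6 H:6
  (− 1 ring H displaced by substituents)
  + SCH3 → C:1 H:3 S:1
Element totals:
  C: 7
  H: 8
  S: 1
Molecular formula: C7H8S.
  M = 7(12.011) + 8(1.008) + 32.06
    = 84.077 + 8.064 + 32.060 = 124.201

124.20 g/mol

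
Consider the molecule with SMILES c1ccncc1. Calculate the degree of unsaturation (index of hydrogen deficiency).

Atom tally by fragment:
  pyridine ring core → C:5 H:5 N:1
Element totals:
  C: 5
  H: 5
  N: 1
Molecular formula: C5H5N.
DoU = (2C + 2 + N − H − X) / 2 = (2·5 + 2 + 1 − 5 − 0) / 2 = 4.

4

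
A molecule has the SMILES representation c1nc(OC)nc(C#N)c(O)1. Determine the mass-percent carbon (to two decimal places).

47.69%

Atom tally by fragment:
  pyrimidine ring core → C:4 H:4 N:2
  (− 3 ring H displaced by substituents)
  + OCH3 → C:1 H:3 O:1
  + CN → C:1 N:1
  + OH → O:1 H:1
Element totals:
  C: 6
  H: 5
  N: 3
  O: 2
Molecular formula: C6H5N3O2.
Molar mass = 151.125 g/mol.
Mass from C: 6 × 12.011 = 72.066 g/mol.
%C = 72.066 / 151.125 × 100 = 47.69%.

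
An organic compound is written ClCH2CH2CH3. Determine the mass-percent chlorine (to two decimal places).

45.14%

Atom tally by fragment:
  ClCH2 → C:1 H:2 Cl:1
  CH2 → C:1 H:2
  CH3 → C:1 H:3
Element totals:
  C: 3
  H: 7
  Cl: 1
Molecular formula: C3H7Cl.
Molar mass = 78.539 g/mol.
Mass from Cl: 1 × 35.45 = 35.450 g/mol.
%Cl = 35.450 / 78.539 × 100 = 45.14%.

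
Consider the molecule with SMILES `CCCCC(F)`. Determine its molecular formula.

C5H11F

Atom tally by fragment:
  CH3 → C:1 H:3
  CH2 → C:1 H:2
  CH2 → C:1 H:2
  CH2 → C:1 H:2
  CH2F → C:1 H:2 F:1
Element totals:
  C: 5
  H: 11
  F: 1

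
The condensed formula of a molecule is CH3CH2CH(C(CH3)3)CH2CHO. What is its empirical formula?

C9H18O

Atom tally by fragment:
  CH3 → C:1 H:3
  CH2 → C:1 H:2
  CH(C(CH3)3) → C:5 H:10
  CH2CHO → C:2 H:3 O:1
Element totals:
  C: 9
  H: 18
  O: 1
Molecular formula: C9H18O.
gcd of subscripts (9, 18, 1) = 1, so the empirical formula equals the molecular formula.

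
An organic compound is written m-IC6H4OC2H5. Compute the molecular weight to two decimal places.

248.06 g/mol

Atom tally by fragment:
  benzene ring core → C:6 H:6
  (− 2 ring H displaced by substituents)
  + I → I:1
  + OC2H5 → C:2 H:5 O:1
Element totals:
  C: 8
  H: 9
  I: 1
  O: 1
Molecular formula: C8H9IO.
  M = 8(12.011) + 9(1.008) + 126.904 + 15.999
    = 96.088 + 9.072 + 126.904 + 15.999 = 248.063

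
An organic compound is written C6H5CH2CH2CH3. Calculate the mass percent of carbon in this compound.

Element totals:
  C: 9
  H: 12
Molecular formula: C9H12.
Molar mass = 120.195 g/mol.
Mass from C: 9 × 12.011 = 108.099 g/mol.
%C = 108.099 / 120.195 × 100 = 89.94%.

89.94%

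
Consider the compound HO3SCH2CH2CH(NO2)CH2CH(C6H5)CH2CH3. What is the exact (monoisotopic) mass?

Atom tally by fragment:
  HO3SCH2 → C:1 H:3 S:1 O:3
  CH2 → C:1 H:2
  CH(NO2) → C:1 H:1 N:1 O:2
  CH2 → C:1 H:2
  CH(C6H5) → C:7 H:6
  CH2 → C:1 H:2
  CH3 → C:1 H:3
Element totals:
  C: 13
  H: 19
  N: 1
  O: 5
  S: 1
Molecular formula: C13H19NO5S.
  M = 13(12.0) + 19(1.007825) + 14.003074 + 5(15.994915) + 31.972071
    = 156.000000 + 19.148675 + 14.003074 + 79.974575 + 31.972071 = 301.098395

301.0984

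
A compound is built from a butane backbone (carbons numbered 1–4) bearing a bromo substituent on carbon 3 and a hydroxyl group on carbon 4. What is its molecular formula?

Atom tally by fragment:
  CH3 → C:1 H:3
  CH2 → C:1 H:2
  CH(Br) → C:1 H:1 Br:1
  CH2OH → C:1 H:3 O:1
Element totals:
  C: 4
  H: 9
  Br: 1
  O: 1

C4H9BrO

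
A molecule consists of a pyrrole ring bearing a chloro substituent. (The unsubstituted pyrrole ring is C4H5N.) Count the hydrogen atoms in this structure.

4

Atom tally by fragment:
  pyrrole ring core → C:4 H:5 N:1
  (− 1 ring H displaced by substituents)
  + Cl → Cl:1
Element totals:
  C: 4
  H: 4
  Cl: 1
  N: 1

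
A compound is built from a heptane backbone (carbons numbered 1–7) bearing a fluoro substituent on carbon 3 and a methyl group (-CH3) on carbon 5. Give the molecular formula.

C8H17F

Atom tally by fragment:
  CH3 → C:1 H:3
  CH2 → C:1 H:2
  CH(F) → C:1 H:1 F:1
  CH2 → C:1 H:2
  CH(CH3) → C:2 H:4
  CH2 → C:1 H:2
  CH3 → C:1 H:3
Element totals:
  C: 8
  H: 17
  F: 1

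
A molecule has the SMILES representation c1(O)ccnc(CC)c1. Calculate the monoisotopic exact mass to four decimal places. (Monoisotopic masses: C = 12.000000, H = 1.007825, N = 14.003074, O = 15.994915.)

123.0684

Atom tally by fragment:
  pyridine ring core → C:5 H:5 N:1
  (− 2 ring H displaced by substituents)
  + OH → O:1 H:1
  + C2H5 → C:2 H:5
Element totals:
  C: 7
  H: 9
  N: 1
  O: 1
Molecular formula: C7H9NO.
  M = 7(12.0) + 9(1.007825) + 14.003074 + 15.994915
    = 84.000000 + 9.070425 + 14.003074 + 15.994915 = 123.068414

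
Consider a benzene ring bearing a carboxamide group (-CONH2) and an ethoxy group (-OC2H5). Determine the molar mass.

165.19 g/mol

Atom tally by fragment:
  benzene ring core → C:6 H:6
  (− 2 ring H displaced by substituents)
  + CONH2 → C:1 H:2 O:1 N:1
  + OC2H5 → C:2 H:5 O:1
Element totals:
  C: 9
  H: 11
  N: 1
  O: 2
Molecular formula: C9H11NO2.
  M = 9(12.011) + 11(1.008) + 14.007 + 2(15.999)
    = 108.099 + 11.088 + 14.007 + 31.998 = 165.192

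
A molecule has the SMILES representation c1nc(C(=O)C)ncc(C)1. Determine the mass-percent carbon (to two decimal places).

61.75%

Atom tally by fragment:
  pyrimidine ring core → C:4 H:4 N:2
  (− 2 ring H displaced by substituents)
  + COCH3 → C:2 H:3 O:1
  + CH3 → C:1 H:3
Element totals:
  C: 7
  H: 8
  N: 2
  O: 1
Molecular formula: C7H8N2O.
Molar mass = 136.154 g/mol.
Mass from C: 7 × 12.011 = 84.077 g/mol.
%C = 84.077 / 136.154 × 100 = 61.75%.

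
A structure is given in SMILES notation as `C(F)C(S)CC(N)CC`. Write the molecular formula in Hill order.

C6H14FNS

Atom tally by fragment:
  FCH2 → C:1 H:2 F:1
  CH(SH) → C:1 H:2 S:1
  CH2 → C:1 H:2
  CH(NH2) → C:1 H:3 N:1
  CH2 → C:1 H:2
  CH3 → C:1 H:3
Element totals:
  C: 6
  H: 14
  F: 1
  N: 1
  S: 1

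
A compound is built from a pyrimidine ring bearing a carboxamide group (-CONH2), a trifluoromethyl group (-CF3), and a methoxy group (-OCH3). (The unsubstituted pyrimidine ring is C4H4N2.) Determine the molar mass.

Atom tally by fragment:
  pyrimidine ring core → C:4 H:4 N:2
  (− 3 ring H displaced by substituents)
  + CONH2 → C:1 H:2 O:1 N:1
  + CF3 → C:1 F:3
  + OCH3 → C:1 H:3 O:1
Element totals:
  C: 7
  H: 6
  F: 3
  N: 3
  O: 2
Molecular formula: C7H6F3N3O2.
  M = 7(12.011) + 6(1.008) + 3(18.998) + 3(14.007) + 2(15.999)
    = 84.077 + 6.048 + 56.994 + 42.021 + 31.998 = 221.138

221.14 g/mol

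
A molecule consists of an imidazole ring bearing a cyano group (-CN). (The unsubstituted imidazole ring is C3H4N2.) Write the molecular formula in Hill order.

C4H3N3

Atom tally by fragment:
  imidazole ring core → C:3 H:4 N:2
  (− 1 ring H displaced by substituents)
  + CN → C:1 N:1
Element totals:
  C: 4
  H: 3
  N: 3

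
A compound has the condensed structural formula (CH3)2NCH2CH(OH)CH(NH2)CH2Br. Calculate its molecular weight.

211.10 g/mol

Atom tally by fragment:
  (CH3)2NCH2 → C:3 H:8 N:1
  CH(OH) → C:1 H:2 O:1
  CH(NH2) → C:1 H:3 N:1
  CH2Br → C:1 H:2 Br:1
Element totals:
  C: 6
  H: 15
  Br: 1
  N: 2
  O: 1
Molecular formula: C6H15BrN2O.
  M = 6(12.011) + 15(1.008) + 79.904 + 2(14.007) + 15.999
    = 72.066 + 15.120 + 79.904 + 28.014 + 15.999 = 211.103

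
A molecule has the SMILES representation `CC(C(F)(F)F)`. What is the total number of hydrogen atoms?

Atom tally by fragment:
  CH3 → C:1 H:3
  CH2CF3 → C:2 H:2 F:3
Element totals:
  C: 3
  H: 5
  F: 3

5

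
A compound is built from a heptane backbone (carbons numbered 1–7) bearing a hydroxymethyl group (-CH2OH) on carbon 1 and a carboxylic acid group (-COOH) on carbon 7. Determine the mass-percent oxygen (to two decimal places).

Atom tally by fragment:
  HOCH2CH2 → C:2 H:5 O:1
  CH2 → C:1 H:2
  CH2 → C:1 H:2
  CH2 → C:1 H:2
  CH2 → C:1 H:2
  CH2 → C:1 H:2
  CH2COOH → C:2 H:3 O:2
Element totals:
  C: 9
  H: 18
  O: 3
Molecular formula: C9H18O3.
Molar mass = 174.240 g/mol.
Mass from O: 3 × 15.999 = 47.997 g/mol.
%O = 47.997 / 174.240 × 100 = 27.55%.

27.55%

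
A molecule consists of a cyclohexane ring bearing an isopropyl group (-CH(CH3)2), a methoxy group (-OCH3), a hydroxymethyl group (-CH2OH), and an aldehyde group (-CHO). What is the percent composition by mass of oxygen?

22.40%

Atom tally by fragment:
  cyclohexane ring core → C:6 H:12
  (− 4 ring H displaced by substituents)
  + CH(CH3)2 → C:3 H:7
  + OCH3 → C:1 H:3 O:1
  + CH2OH → C:1 H:3 O:1
  + CHO → C:1 H:1 O:1
Element totals:
  C: 12
  H: 22
  O: 3
Molecular formula: C12H22O3.
Molar mass = 214.305 g/mol.
Mass from O: 3 × 15.999 = 47.997 g/mol.
%O = 47.997 / 214.305 × 100 = 22.40%.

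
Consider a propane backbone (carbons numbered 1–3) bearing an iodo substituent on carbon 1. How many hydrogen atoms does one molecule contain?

7

Atom tally by fragment:
  ICH2 → C:1 H:2 I:1
  CH2 → C:1 H:2
  CH3 → C:1 H:3
Element totals:
  C: 3
  H: 7
  I: 1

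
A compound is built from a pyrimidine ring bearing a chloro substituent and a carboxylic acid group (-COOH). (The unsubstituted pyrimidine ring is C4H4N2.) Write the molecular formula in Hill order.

Atom tally by fragment:
  pyrimidine ring core → C:4 H:4 N:2
  (− 2 ring H displaced by substituents)
  + Cl → Cl:1
  + COOH → C:1 H:1 O:2
Element totals:
  C: 5
  H: 3
  Cl: 1
  N: 2
  O: 2

C5H3ClN2O2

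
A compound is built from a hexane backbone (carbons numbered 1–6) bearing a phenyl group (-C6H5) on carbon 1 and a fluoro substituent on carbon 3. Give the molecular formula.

Atom tally by fragment:
  C6H5CH2 → C:7 H:7
  CH2 → C:1 H:2
  CH(F) → C:1 H:1 F:1
  CH2 → C:1 H:2
  CH2 → C:1 H:2
  CH3 → C:1 H:3
Element totals:
  C: 12
  H: 17
  F: 1

C12H17F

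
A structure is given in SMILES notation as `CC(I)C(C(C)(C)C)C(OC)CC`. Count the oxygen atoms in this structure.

1

Atom tally by fragment:
  CH3 → C:1 H:3
  CH(I) → C:1 H:1 I:1
  CH(C(CH3)3) → C:5 H:10
  CH(OCH3) → C:2 H:4 O:1
  CH2 → C:1 H:2
  CH3 → C:1 H:3
Element totals:
  C: 11
  H: 23
  I: 1
  O: 1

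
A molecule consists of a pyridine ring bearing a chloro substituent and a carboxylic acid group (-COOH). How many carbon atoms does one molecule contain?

6

Atom tally by fragment:
  pyridine ring core → C:5 H:5 N:1
  (− 2 ring H displaced by substituents)
  + Cl → Cl:1
  + COOH → C:1 H:1 O:2
Element totals:
  C: 6
  H: 4
  Cl: 1
  N: 1
  O: 2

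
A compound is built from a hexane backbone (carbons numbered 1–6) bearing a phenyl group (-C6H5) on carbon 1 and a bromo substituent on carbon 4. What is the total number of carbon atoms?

Atom tally by fragment:
  C6H5CH2 → C:7 H:7
  CH2 → C:1 H:2
  CH2 → C:1 H:2
  CH(Br) → C:1 H:1 Br:1
  CH2 → C:1 H:2
  CH3 → C:1 H:3
Element totals:
  C: 12
  H: 17
  Br: 1

12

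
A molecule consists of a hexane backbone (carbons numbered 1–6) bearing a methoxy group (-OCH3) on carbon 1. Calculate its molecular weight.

116.20 g/mol

Atom tally by fragment:
  CH3OCH2 → C:2 H:5 O:1
  CH2 → C:1 H:2
  CH2 → C:1 H:2
  CH2 → C:1 H:2
  CH2 → C:1 H:2
  CH3 → C:1 H:3
Element totals:
  C: 7
  H: 16
  O: 1
Molecular formula: C7H16O.
  M = 7(12.011) + 16(1.008) + 15.999
    = 84.077 + 16.128 + 15.999 = 116.204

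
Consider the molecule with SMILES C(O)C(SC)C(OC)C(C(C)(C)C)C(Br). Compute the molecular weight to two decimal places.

Atom tally by fragment:
  HOCH2 → C:1 H:3 O:1
  CH(SCH3) → C:2 H:4 S:1
  CH(OCH3) → C:2 H:4 O:1
  CH(C(CH3)3) → C:5 H:10
  CH2Br → C:1 H:2 Br:1
Element totals:
  C: 11
  H: 23
  Br: 1
  O: 2
  S: 1
Molecular formula: C11H23BrO2S.
  M = 11(12.011) + 23(1.008) + 79.904 + 2(15.999) + 32.06
    = 132.121 + 23.184 + 79.904 + 31.998 + 32.060 = 299.267

299.27 g/mol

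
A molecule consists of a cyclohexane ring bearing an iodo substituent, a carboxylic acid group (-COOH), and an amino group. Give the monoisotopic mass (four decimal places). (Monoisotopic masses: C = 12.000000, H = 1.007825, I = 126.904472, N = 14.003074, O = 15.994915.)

268.9913

Atom tally by fragment:
  cyclohexane ring core → C:6 H:12
  (− 3 ring H displaced by substituents)
  + I → I:1
  + COOH → C:1 H:1 O:2
  + NH2 → N:1 H:2
Element totals:
  C: 7
  H: 12
  I: 1
  N: 1
  O: 2
Molecular formula: C7H12INO2.
  M = 7(12.0) + 12(1.007825) + 126.904472 + 14.003074 + 2(15.994915)
    = 84.000000 + 12.093900 + 126.904472 + 14.003074 + 31.989830 = 268.991276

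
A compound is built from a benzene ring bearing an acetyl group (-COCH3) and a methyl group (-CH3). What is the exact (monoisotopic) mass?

134.0732

Atom tally by fragment:
  benzene ring core → C:6 H:6
  (− 2 ring H displaced by substituents)
  + COCH3 → C:2 H:3 O:1
  + CH3 → C:1 H:3
Element totals:
  C: 9
  H: 10
  O: 1
Molecular formula: C9H10O.
  M = 9(12.0) + 10(1.007825) + 15.994915
    = 108.000000 + 10.078250 + 15.994915 = 134.073165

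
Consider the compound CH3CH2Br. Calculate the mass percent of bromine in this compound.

Atom tally by fragment:
  CH3 → C:1 H:3
  CH2Br → C:1 H:2 Br:1
Element totals:
  C: 2
  H: 5
  Br: 1
Molecular formula: C2H5Br.
Molar mass = 108.966 g/mol.
Mass from Br: 1 × 79.904 = 79.904 g/mol.
%Br = 79.904 / 108.966 × 100 = 73.33%.

73.33%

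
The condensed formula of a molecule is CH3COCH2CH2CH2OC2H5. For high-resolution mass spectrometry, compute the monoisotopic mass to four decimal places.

130.0994

Atom tally by fragment:
  CH3COCH2 → C:3 H:5 O:1
  CH2 → C:1 H:2
  CH2OC2H5 → C:3 H:7 O:1
Element totals:
  C: 7
  H: 14
  O: 2
Molecular formula: C7H14O2.
  M = 7(12.0) + 14(1.007825) + 2(15.994915)
    = 84.000000 + 14.109550 + 31.989830 = 130.099380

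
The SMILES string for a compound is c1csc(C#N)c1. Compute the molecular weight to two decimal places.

109.15 g/mol

Atom tally by fragment:
  thiophene ring core → C:4 H:4 S:1
  (− 1 ring H displaced by substituents)
  + CN → C:1 N:1
Element totals:
  C: 5
  H: 3
  N: 1
  S: 1
Molecular formula: C5H3NS.
  M = 5(12.011) + 3(1.008) + 14.007 + 32.06
    = 60.055 + 3.024 + 14.007 + 32.060 = 109.146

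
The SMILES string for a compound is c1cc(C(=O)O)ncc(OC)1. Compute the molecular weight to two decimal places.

Atom tally by fragment:
  pyridine ring core → C:5 H:5 N:1
  (− 2 ring H displaced by substituents)
  + COOH → C:1 H:1 O:2
  + OCH3 → C:1 H:3 O:1
Element totals:
  C: 7
  H: 7
  N: 1
  O: 3
Molecular formula: C7H7NO3.
  M = 7(12.011) + 7(1.008) + 14.007 + 3(15.999)
    = 84.077 + 7.056 + 14.007 + 47.997 = 153.137

153.14 g/mol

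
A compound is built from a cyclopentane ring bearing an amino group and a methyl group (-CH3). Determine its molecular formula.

C6H13N

Atom tally by fragment:
  cyclopentane ring core → C:5 H:10
  (− 2 ring H displaced by substituents)
  + NH2 → N:1 H:2
  + CH3 → C:1 H:3
Element totals:
  C: 6
  H: 13
  N: 1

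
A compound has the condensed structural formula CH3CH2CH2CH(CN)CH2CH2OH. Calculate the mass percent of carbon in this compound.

66.11%

Atom tally by fragment:
  CH3 → C:1 H:3
  CH2 → C:1 H:2
  CH2 → C:1 H:2
  CH(CN) → C:2 H:1 N:1
  CH2 → C:1 H:2
  CH2OH → C:1 H:3 O:1
Element totals:
  C: 7
  H: 13
  N: 1
  O: 1
Molecular formula: C7H13NO.
Molar mass = 127.187 g/mol.
Mass from C: 7 × 12.011 = 84.077 g/mol.
%C = 84.077 / 127.187 × 100 = 66.11%.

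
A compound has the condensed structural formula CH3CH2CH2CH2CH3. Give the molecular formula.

Atom tally by fragment:
  CH3 → C:1 H:3
  CH2 → C:1 H:2
  CH2 → C:1 H:2
  CH2 → C:1 H:2
  CH3 → C:1 H:3
Element totals:
  C: 5
  H: 12

C5H12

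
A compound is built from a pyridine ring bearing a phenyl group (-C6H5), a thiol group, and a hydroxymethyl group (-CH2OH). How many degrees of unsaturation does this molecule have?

Atom tally by fragment:
  pyridine ring core → C:5 H:5 N:1
  (− 3 ring H displaced by substituents)
  + C6H5 → C:6 H:5
  + SH → S:1 H:1
  + CH2OH → C:1 H:3 O:1
Element totals:
  C: 12
  H: 11
  N: 1
  O: 1
  S: 1
Molecular formula: C12H11NOS.
DoU = (2C + 2 + N − H − X) / 2 = (2·12 + 2 + 1 − 11 − 0) / 2 = 8.

8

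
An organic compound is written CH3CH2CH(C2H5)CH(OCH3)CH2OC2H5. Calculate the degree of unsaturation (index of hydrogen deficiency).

Atom tally by fragment:
  CH3 → C:1 H:3
  CH2 → C:1 H:2
  CH(C2H5) → C:3 H:6
  CH(OCH3) → C:2 H:4 O:1
  CH2OC2H5 → C:3 H:7 O:1
Element totals:
  C: 10
  H: 22
  O: 2
Molecular formula: C10H22O2.
DoU = (2C + 2 + N − H − X) / 2 = (2·10 + 2 + 0 − 22 − 0) / 2 = 0.

0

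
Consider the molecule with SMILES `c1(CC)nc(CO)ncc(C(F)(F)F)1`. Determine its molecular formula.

Atom tally by fragment:
  pyrimidine ring core → C:4 H:4 N:2
  (− 3 ring H displaced by substituents)
  + C2H5 → C:2 H:5
  + CH2OH → C:1 H:3 O:1
  + CF3 → C:1 F:3
Element totals:
  C: 8
  H: 9
  F: 3
  N: 2
  O: 1

C8H9F3N2O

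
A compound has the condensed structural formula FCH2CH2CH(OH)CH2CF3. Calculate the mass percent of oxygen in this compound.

Atom tally by fragment:
  FCH2 → C:1 H:2 F:1
  CH2 → C:1 H:2
  CH(OH) → C:1 H:2 O:1
  CH2CF3 → C:2 H:2 F:3
Element totals:
  C: 5
  H: 8
  F: 4
  O: 1
Molecular formula: C5H8F4O.
Molar mass = 160.110 g/mol.
Mass from O: 1 × 15.999 = 15.999 g/mol.
%O = 15.999 / 160.110 × 100 = 9.99%.

9.99%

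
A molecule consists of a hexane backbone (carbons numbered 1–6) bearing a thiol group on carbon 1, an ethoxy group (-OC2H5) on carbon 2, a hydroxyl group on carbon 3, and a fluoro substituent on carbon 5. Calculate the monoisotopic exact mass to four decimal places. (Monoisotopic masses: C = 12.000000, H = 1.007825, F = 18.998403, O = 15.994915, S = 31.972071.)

Atom tally by fragment:
  HSCH2 → C:1 H:3 S:1
  CH(OC2H5) → C:3 H:6 O:1
  CH(OH) → C:1 H:2 O:1
  CH2 → C:1 H:2
  CH(F) → C:1 H:1 F:1
  CH3 → C:1 H:3
Element totals:
  C: 8
  H: 17
  F: 1
  O: 2
  S: 1
Molecular formula: C8H17FO2S.
  M = 8(12.0) + 17(1.007825) + 18.998403 + 2(15.994915) + 31.972071
    = 96.000000 + 17.133025 + 18.998403 + 31.989830 + 31.972071 = 196.093329

196.0933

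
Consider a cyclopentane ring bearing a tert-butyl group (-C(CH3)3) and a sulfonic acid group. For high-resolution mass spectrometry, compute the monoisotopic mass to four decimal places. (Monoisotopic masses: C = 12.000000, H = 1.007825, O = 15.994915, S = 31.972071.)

Atom tally by fragment:
  cyclopentane ring core → C:5 H:10
  (− 2 ring H displaced by substituents)
  + C(CH3)3 → C:4 H:9
  + SO3H → S:1 O:3 H:1
Element totals:
  C: 9
  H: 18
  O: 3
  S: 1
Molecular formula: C9H18O3S.
  M = 9(12.0) + 18(1.007825) + 3(15.994915) + 31.972071
    = 108.000000 + 18.140850 + 47.984745 + 31.972071 = 206.097666

206.0977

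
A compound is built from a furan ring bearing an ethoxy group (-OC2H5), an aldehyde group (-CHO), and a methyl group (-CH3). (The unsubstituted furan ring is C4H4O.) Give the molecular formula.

C8H10O3

Atom tally by fragment:
  furan ring core → C:4 H:4 O:1
  (− 3 ring H displaced by substituents)
  + OC2H5 → C:2 H:5 O:1
  + CHO → C:1 H:1 O:1
  + CH3 → C:1 H:3
Element totals:
  C: 8
  H: 10
  O: 3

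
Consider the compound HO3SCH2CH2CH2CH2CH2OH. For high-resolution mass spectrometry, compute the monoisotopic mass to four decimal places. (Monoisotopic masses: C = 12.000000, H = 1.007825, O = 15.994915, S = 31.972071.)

168.0456

Atom tally by fragment:
  HO3SCH2 → C:1 H:3 S:1 O:3
  CH2 → C:1 H:2
  CH2 → C:1 H:2
  CH2CH2OH → C:2 H:5 O:1
Element totals:
  C: 5
  H: 12
  O: 4
  S: 1
Molecular formula: C5H12O4S.
  M = 5(12.0) + 12(1.007825) + 4(15.994915) + 31.972071
    = 60.000000 + 12.093900 + 63.979660 + 31.972071 = 168.045631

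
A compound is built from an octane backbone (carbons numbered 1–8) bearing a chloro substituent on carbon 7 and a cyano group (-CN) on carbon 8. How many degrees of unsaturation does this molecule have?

2

Atom tally by fragment:
  CH3 → C:1 H:3
  CH2 → C:1 H:2
  CH2 → C:1 H:2
  CH2 → C:1 H:2
  CH2 → C:1 H:2
  CH2 → C:1 H:2
  CH(Cl) → C:1 H:1 Cl:1
  CH2CN → C:2 H:2 N:1
Element totals:
  C: 9
  H: 16
  Cl: 1
  N: 1
Molecular formula: C9H16ClN.
DoU = (2C + 2 + N − H − X) / 2 = (2·9 + 2 + 1 − 16 − 1) / 2 = 2.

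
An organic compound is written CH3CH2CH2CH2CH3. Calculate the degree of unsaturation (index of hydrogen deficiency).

Atom tally by fragment:
  CH3 → C:1 H:3
  CH2 → C:1 H:2
  CH2 → C:1 H:2
  CH2 → C:1 H:2
  CH3 → C:1 H:3
Element totals:
  C: 5
  H: 12
Molecular formula: C5H12.
DoU = (2C + 2 + N − H − X) / 2 = (2·5 + 2 + 0 − 12 − 0) / 2 = 0.

0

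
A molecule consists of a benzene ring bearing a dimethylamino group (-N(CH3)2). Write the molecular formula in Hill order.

C8H11N

Atom tally by fragment:
  benzene ring core → C:6 H:6
  (− 1 ring H displaced by substituents)
  + N(CH3)2 → N:1 C:2 H:6
Element totals:
  C: 8
  H: 11
  N: 1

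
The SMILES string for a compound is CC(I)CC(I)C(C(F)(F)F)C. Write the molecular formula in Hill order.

Atom tally by fragment:
  CH3 → C:1 H:3
  CH(I) → C:1 H:1 I:1
  CH2 → C:1 H:2
  CH(I) → C:1 H:1 I:1
  CH(CF3) → C:2 H:1 F:3
  CH3 → C:1 H:3
Element totals:
  C: 7
  H: 11
  F: 3
  I: 2

C7H11F3I2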